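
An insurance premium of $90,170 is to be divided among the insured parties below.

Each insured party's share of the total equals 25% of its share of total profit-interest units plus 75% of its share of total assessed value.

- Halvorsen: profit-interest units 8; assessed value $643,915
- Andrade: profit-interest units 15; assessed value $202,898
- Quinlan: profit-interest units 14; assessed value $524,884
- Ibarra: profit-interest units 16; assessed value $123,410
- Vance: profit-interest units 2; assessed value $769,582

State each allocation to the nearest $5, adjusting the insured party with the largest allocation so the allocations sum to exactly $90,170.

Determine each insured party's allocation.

Profit-interest units total 55; assessed value total 2,264,689.
Composite weights (25% profit-interest units + 75% assessed value): Halvorsen 0.2496; Andrade 0.1354; Quinlan 0.2375; Ibarra 0.1136; Vance 0.2640.
Raw shares: Halvorsen 22,507.32; Andrade 12,206.84; Quinlan 21,412.03; Ibarra 10,243.05; Vance 23,800.77.
After rounding ($5): Halvorsen $22,505; Andrade $12,205; Quinlan $21,410; Ibarra $10,245; Vance $23,800. Sum = $90,165.
Difference $90,170 − $90,165 = +$5 applied to largest allocation (Vance): Vance becomes $23,805.

Halvorsen: $22,505 | Andrade: $12,205 | Quinlan: $21,410 | Ibarra: $10,245 | Vance: $23,805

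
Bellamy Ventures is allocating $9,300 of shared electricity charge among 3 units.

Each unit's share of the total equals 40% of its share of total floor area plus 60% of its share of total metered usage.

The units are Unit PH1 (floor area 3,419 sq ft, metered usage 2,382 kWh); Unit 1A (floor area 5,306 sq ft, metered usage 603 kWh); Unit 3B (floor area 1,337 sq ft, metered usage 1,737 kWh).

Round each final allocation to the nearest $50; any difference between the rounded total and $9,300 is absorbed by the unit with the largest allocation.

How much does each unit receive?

Floor area total 10,062; metered usage total 4,722.
Blended shares (40% floor area + 60% metered usage): Unit PH1 0.4386; Unit 1A 0.2876; Unit 3B 0.2739.
Pro-rata amounts: Unit PH1 4,078.85; Unit 1A 2,674.24; Unit 3B 2,546.92.
After rounding ($50): Unit PH1 $4,100; Unit 1A $2,650; Unit 3B $2,550. Sum = $9,300.
No rounding difference to absorb.

Unit PH1: $4,100 | Unit 1A: $2,650 | Unit 3B: $2,550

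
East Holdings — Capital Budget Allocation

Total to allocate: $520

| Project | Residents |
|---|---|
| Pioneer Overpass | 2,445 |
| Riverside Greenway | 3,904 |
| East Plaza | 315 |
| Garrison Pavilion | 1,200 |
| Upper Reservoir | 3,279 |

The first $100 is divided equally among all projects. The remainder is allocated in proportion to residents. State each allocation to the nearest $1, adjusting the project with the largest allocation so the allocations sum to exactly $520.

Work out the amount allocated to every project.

First tranche $100 split equally: $20 each.
Remainder $420 by residents (total 11,143): Pioneer Overpass 92.16 → $92; Riverside Greenway 147.15 → $147; East Plaza 11.87 → $12; Garrison Pavilion 45.23 → $45; Upper Reservoir 123.59 → $124.
Totals: Pioneer Overpass $20 + $92 = $112; Riverside Greenway $20 + $147 = $167; East Plaza $20 + $12 = $32; Garrison Pavilion $20 + $45 = $65; Upper Reservoir $20 + $124 = $144.

Pioneer Overpass: $112 | Riverside Greenway: $167 | East Plaza: $32 | Garrison Pavilion: $65 | Upper Reservoir: $144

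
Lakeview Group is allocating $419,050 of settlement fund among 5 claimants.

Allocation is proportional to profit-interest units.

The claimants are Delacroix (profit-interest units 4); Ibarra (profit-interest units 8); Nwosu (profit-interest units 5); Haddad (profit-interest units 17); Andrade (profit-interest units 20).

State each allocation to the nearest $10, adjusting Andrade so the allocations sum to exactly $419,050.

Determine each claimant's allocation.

Delacroix: $31,040 · Ibarra: $62,080 · Nwosu: $38,800 · Haddad: $131,920 · Andrade: $155,210

Profit-interest units total: 54.
Unrounded shares: Delacroix 4/54 × $419,050 = 31,040.74; Ibarra 8/54 × $419,050 = 62,081.48; Nwosu 5/54 × $419,050 = 38,800.93; Haddad 17/54 × $419,050 = 131,923.15; Andrade 20/54 × $419,050 = 155,203.70.
After rounding ($10): Delacroix $31,040; Ibarra $62,080; Nwosu $38,800; Haddad $131,920; Andrade $155,200. Sum = $419,040.
Difference $419,050 − $419,040 = +$10 applied to Andrade: Andrade becomes $155,210.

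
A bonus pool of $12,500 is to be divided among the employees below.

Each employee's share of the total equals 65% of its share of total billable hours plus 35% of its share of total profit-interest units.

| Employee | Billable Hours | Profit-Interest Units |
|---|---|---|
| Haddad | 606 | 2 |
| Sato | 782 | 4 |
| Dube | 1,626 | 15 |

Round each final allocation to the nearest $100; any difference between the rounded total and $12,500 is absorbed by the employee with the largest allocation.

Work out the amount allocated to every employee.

Totals — billable hours 3,014, profit-interest units 21.
Composite weights (65% billable hours + 35% profit-interest units): Haddad 0.1640; Sato 0.2353; Dube 0.6007.
Pro-rata amounts: Haddad 2,050.29; Sato 2,941.41; Dube 7,508.29.
After rounding ($100): Haddad $2,100; Sato $2,900; Dube $7,500. Sum = $12,500.
No rounding difference to absorb.

Haddad: $2,100; Sato: $2,900; Dube: $7,500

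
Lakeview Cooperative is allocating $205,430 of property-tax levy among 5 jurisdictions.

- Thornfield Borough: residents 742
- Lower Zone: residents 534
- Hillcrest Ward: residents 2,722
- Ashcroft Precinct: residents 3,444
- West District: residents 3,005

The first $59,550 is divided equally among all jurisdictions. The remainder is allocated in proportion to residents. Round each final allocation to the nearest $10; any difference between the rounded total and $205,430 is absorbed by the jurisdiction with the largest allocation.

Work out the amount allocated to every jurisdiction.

First tranche $59,550 split equally: $11,910 each.
Remainder $145,880 by residents (total 10,447): Thornfield Borough 10,361.15 → $10,360; Lower Zone 7,456.68 → $7,460; Hillcrest Ward 38,009.51 → $38,010; Ashcroft Precinct 48,091.39 → $48,090; West District 41,961.27 → $41,960.
Totals: Thornfield Borough $11,910 + $10,360 = $22,270; Lower Zone $11,910 + $7,460 = $19,370; Hillcrest Ward $11,910 + $38,010 = $49,920; Ashcroft Precinct $11,910 + $48,090 = $60,000; West District $11,910 + $41,960 = $53,870.

Thornfield Borough: $22,270 | Lower Zone: $19,370 | Hillcrest Ward: $49,920 | Ashcroft Precinct: $60,000 | West District: $53,870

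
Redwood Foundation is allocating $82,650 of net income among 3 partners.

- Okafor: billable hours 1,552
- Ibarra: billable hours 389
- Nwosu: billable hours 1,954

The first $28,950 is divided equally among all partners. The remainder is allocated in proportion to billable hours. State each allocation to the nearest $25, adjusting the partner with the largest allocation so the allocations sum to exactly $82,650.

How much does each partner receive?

Okafor: $31,050 | Ibarra: $15,025 | Nwosu: $36,575

Equal tier: $28,950 ÷ 3 = $9,650 apiece.
Remainder $53,700 by billable hours (total 3,895): Okafor 21,397.28 → $21,400; Ibarra 5,363.11 → $5,375; Nwosu 26,939.61 → $26,950.
Rounding difference −$25 on remainder applied to Nwosu.
Totals: Okafor $9,650 + $21,400 = $31,050; Ibarra $9,650 + $5,375 = $15,025; Nwosu $9,650 + $26,925 = $36,575.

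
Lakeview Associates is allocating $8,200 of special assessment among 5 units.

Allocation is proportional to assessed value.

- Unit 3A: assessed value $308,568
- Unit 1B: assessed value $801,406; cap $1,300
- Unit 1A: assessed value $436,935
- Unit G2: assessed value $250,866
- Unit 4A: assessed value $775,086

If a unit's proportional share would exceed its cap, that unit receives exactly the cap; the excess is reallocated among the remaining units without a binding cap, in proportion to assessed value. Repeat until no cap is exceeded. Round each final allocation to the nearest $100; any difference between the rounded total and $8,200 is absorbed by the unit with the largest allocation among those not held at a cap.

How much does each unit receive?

Unit 3A: $1,200 | Unit 1B: $1,300 | Unit 1A: $1,700 | Unit G2: $1,000 | Unit 4A: $3,000

Sum of assessed value: 2,572,861.
Pro-rata shares before constraints: Unit 3A 983.44; Unit 1B 2,554.17; Unit 1A 1,392.56; Unit G2 799.54; Unit 4A 2,470.29.
Held at cap: Unit 1B ($1,300); balance $6,900 reallocated over remaining assessed value 1,771,455.
Redistributed shares: Unit 3A 1,201.90 → $1,200; Unit 1A 1,701.91 → $1,700; Unit G2 977.15 → $1,000; Unit 4A 3,019.04 → $3,000.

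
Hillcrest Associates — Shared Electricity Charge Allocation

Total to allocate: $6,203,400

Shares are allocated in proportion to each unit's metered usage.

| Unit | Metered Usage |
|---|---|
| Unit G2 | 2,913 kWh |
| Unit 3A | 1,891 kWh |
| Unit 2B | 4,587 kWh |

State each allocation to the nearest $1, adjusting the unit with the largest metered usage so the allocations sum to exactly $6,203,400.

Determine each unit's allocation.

Unit G2: $1,924,236; Unit 3A: $1,249,135; Unit 2B: $3,030,029

Metered usage total: 9,391.
Pro-rata amounts: Unit G2 2,913/9,391 × $6,203,400 = 1,924,236.42; Unit 3A 1,891/9,391 × $6,203,400 = 1,249,135.28; Unit 2B 4,587/9,391 × $6,203,400 = 3,030,028.30.
Rounded to nearest $1: Unit G2 $1,924,236; Unit 3A $1,249,135; Unit 2B $3,030,028. Sum = $6,203,399.
Difference $6,203,400 − $6,203,399 = +$1 applied to largest metered usage (Unit 2B): Unit 2B becomes $3,030,029.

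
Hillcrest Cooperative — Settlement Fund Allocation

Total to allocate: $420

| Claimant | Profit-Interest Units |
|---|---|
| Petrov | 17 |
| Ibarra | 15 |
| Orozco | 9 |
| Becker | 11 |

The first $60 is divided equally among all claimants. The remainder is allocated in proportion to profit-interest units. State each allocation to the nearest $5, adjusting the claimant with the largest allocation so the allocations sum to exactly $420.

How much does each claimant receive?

Petrov: $135 · Ibarra: $120 · Orozco: $75 · Becker: $90

First tranche $60 split equally: $15 each.
Remainder $360 by profit-interest units (total 52): Petrov 117.69 → $120; Ibarra 103.85 → $105; Orozco 62.31 → $60; Becker 76.15 → $75.
Totals: Petrov $15 + $120 = $135; Ibarra $15 + $105 = $120; Orozco $15 + $60 = $75; Becker $15 + $75 = $90.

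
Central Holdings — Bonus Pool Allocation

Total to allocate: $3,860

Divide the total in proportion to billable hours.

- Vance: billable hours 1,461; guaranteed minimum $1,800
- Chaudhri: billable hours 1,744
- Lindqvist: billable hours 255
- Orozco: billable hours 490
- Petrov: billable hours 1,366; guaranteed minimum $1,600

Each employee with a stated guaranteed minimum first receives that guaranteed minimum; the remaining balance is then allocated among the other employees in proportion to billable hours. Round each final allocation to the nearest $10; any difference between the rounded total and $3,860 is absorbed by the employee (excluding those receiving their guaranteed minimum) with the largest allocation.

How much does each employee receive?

Vance: $1,800 · Chaudhri: $320 · Lindqvist: $50 · Orozco: $90 · Petrov: $1,600

Minimums first: Vance $1,800; Petrov $1,600. Balance $460.
Balance split over remaining billable hours 2,489: Chaudhri 322.31 → $320; Lindqvist 47.13 → $50; Orozco 90.56 → $90.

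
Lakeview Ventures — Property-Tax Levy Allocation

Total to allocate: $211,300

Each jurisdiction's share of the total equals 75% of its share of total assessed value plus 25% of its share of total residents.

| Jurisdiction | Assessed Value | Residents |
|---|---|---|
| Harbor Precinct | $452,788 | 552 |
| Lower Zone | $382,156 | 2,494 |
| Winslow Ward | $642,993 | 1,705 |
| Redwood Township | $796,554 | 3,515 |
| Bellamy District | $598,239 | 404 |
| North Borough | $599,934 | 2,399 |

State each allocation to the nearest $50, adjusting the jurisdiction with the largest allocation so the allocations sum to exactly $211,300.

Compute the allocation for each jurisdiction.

Harbor Precinct: $23,300 · Lower Zone: $29,350 · Winslow Ward: $37,500 · Redwood Township: $53,050 · Bellamy District: $29,250 · North Borough: $38,850

Assessed value total 3,472,664; residents total 11,069.
Blended shares (75% assessed value + 25% residents): Harbor Precinct 0.1103; Lower Zone 0.1389; Winslow Ward 0.1774; Redwood Township 0.2514; Bellamy District 0.1383; North Borough 0.1838.
Pro-rata amounts: Harbor Precinct 23,297.31; Lower Zone 29,341.90; Winslow Ward 37,479.82; Redwood Township 53,125.50; Bellamy District 29,228.66; North Borough 38,826.82.
At nearest $50: Harbor Precinct $23,300; Lower Zone $29,350; Winslow Ward $37,500; Redwood Township $53,150; Bellamy District $29,250; North Borough $38,850. Sum = $211,400.
Difference $211,300 − $211,400 = −$100 applied to largest allocation (Redwood Township): Redwood Township becomes $53,050.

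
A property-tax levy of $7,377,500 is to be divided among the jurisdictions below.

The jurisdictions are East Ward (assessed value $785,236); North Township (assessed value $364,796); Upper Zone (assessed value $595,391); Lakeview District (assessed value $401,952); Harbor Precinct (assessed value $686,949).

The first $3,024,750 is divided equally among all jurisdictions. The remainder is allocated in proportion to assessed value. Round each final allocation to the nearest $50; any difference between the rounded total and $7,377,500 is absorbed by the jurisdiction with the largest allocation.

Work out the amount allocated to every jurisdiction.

First tranche $3,024,750 split equally: $604,950 each.
Remainder $4,352,750 by assessed value (total 2,834,324): East Ward 1,205,908.71 → $1,205,900; North Township 560,227.34 → $560,250; Upper Zone 914,358.48 → $914,350; Lakeview District 617,288.84 → $617,300; Harbor Precinct 1,054,966.64 → $1,054,950.
Totals: East Ward $604,950 + $1,205,900 = $1,810,850; North Township $604,950 + $560,250 = $1,165,200; Upper Zone $604,950 + $914,350 = $1,519,300; Lakeview District $604,950 + $617,300 = $1,222,250; Harbor Precinct $604,950 + $1,054,950 = $1,659,900.

East Ward: $1,810,850 · North Township: $1,165,200 · Upper Zone: $1,519,300 · Lakeview District: $1,222,250 · Harbor Precinct: $1,659,900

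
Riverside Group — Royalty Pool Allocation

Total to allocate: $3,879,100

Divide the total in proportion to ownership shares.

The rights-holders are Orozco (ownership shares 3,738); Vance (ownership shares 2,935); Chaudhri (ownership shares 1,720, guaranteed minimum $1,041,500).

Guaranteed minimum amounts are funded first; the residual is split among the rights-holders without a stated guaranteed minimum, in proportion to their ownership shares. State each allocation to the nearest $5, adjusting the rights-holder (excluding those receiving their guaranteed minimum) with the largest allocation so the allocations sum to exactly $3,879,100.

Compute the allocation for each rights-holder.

Orozco: $1,589,530 | Vance: $1,248,070 | Chaudhri: $1,041,500

Fund the minimums — Chaudhri $1,041,500. Remaining pool $2,837,600.
Remaining pool split over remaining ownership shares 6,673: Orozco 1,589,532.26 → $1,589,530; Vance 1,248,067.74 → $1,248,070.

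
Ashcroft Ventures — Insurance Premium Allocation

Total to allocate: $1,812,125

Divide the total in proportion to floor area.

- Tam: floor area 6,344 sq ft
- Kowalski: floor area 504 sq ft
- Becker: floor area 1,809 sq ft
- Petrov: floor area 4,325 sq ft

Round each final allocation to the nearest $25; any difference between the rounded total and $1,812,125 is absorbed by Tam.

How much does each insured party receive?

Sum of floor area: 12,982.
Raw shares: Tam 6,344/12,982 × $1,812,125 = 885,543.14; Kowalski 504/12,982 × $1,812,125 = 70,352.10; Becker 1,809/12,982 × $1,812,125 = 252,513.80; Petrov 4,325/12,982 × $1,812,125 = 603,715.96.
Rounded to nearest $25: Tam $885,550; Kowalski $70,350; Becker $252,525; Petrov $603,725. Sum = $1,812,150.
Difference $1,812,125 − $1,812,150 = −$25 applied to Tam: Tam becomes $885,525.

Tam: $885,525; Kowalski: $70,350; Becker: $252,525; Petrov: $603,725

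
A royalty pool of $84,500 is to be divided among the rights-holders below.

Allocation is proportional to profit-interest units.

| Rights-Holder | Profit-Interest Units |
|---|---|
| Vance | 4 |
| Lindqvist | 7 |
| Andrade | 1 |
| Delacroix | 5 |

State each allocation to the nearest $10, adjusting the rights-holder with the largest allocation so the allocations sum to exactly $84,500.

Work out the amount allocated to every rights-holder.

Vance: $19,880; Lindqvist: $34,800; Andrade: $4,970; Delacroix: $24,850

Total profit-interest units = 17.
Pro-rata amounts: Vance 4/17 × $84,500 = 19,882.35; Lindqvist 7/17 × $84,500 = 34,794.12; Andrade 1/17 × $84,500 = 4,970.59; Delacroix 5/17 × $84,500 = 24,852.94.
At nearest $10: Vance $19,880; Lindqvist $34,790; Andrade $4,970; Delacroix $24,850. Sum = $84,490.
Difference $84,500 − $84,490 = +$10 applied to largest allocation (Lindqvist): Lindqvist becomes $34,800.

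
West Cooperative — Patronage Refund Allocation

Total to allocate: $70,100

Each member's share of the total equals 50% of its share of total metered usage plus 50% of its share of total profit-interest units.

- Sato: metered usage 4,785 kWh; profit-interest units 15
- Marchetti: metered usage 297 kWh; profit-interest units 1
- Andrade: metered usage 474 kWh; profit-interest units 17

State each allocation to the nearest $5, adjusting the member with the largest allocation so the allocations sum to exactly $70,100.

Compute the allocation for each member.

Sato: $46,120 · Marchetti: $2,935 · Andrade: $21,045

Metered usage total 5,556; profit-interest units total 33.
Blended shares (50% metered usage + 50% profit-interest units): Sato 0.6579; Marchetti 0.0419; Andrade 0.3002.
Proportional shares: Sato 46,117.97; Marchetti 2,935.74; Andrade 21,046.29.
After rounding ($5): Sato $46,120; Marchetti $2,935; Andrade $21,045. Sum = $70,100.
No rounding difference to absorb.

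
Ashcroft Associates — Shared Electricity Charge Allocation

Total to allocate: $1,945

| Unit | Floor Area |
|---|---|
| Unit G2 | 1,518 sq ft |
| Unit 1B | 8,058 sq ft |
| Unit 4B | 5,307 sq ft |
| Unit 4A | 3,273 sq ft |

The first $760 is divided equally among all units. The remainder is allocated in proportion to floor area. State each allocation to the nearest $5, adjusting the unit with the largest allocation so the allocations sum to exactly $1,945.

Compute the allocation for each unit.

Unit G2: $290 · Unit 1B: $715 · Unit 4B: $535 · Unit 4A: $405

Equal tier: $760 ÷ 4 = $190 apiece.
Remainder $1,185 by floor area (total 18,156): Unit G2 99.08 → $100; Unit 1B 525.93 → $525; Unit 4B 346.38 → $345; Unit 4A 213.62 → $215.
Totals: Unit G2 $190 + $100 = $290; Unit 1B $190 + $525 = $715; Unit 4B $190 + $345 = $535; Unit 4A $190 + $215 = $405.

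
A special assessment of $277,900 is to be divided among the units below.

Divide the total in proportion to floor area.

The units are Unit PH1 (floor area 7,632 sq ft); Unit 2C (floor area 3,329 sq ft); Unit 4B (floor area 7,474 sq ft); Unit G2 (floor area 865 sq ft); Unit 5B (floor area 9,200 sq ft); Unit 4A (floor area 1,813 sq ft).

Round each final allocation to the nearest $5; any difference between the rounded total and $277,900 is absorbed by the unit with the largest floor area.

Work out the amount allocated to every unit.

Unit PH1: $69,970 | Unit 2C: $30,520 | Unit 4B: $68,520 | Unit G2: $7,930 | Unit 5B: $84,340 | Unit 4A: $16,620

Floor area total: 30,313.
Unrounded shares: Unit PH1 7,632/30,313 × $277,900 = 69,967.76; Unit 2C 3,329/30,313 × $277,900 = 30,519.22; Unit 4B 7,474/30,313 × $277,900 = 68,519.27; Unit G2 865/30,313 × $277,900 = 7,930.05; Unit 5B 9,200/30,313 × $277,900 = 84,342.69; Unit 4A 1,813/30,313 × $277,900 = 16,621.01.
At nearest $5: Unit PH1 $69,970; Unit 2C $30,520; Unit 4B $68,520; Unit G2 $7,930; Unit 5B $84,345; Unit 4A $16,620. Sum = $277,905.
Difference $277,900 − $277,905 = −$5 applied to largest floor area (Unit 5B): Unit 5B becomes $84,340.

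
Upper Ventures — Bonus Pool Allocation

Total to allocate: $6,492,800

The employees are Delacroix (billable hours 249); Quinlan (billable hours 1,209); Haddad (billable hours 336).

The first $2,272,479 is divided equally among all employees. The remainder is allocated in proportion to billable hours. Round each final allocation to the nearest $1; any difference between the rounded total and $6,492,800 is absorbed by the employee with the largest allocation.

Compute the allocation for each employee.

Equal tier: $2,272,479 ÷ 3 = $757,493 apiece.
Remainder $4,220,321 by billable hours (total 1,794): Delacroix 585,763.62 → $585,764; Quinlan 2,844,129.37 → $2,844,129; Haddad 790,428.01 → $790,428.
Totals: Delacroix $757,493 + $585,764 = $1,343,257; Quinlan $757,493 + $2,844,129 = $3,601,622; Haddad $757,493 + $790,428 = $1,547,921.

Delacroix: $1,343,257 · Quinlan: $3,601,622 · Haddad: $1,547,921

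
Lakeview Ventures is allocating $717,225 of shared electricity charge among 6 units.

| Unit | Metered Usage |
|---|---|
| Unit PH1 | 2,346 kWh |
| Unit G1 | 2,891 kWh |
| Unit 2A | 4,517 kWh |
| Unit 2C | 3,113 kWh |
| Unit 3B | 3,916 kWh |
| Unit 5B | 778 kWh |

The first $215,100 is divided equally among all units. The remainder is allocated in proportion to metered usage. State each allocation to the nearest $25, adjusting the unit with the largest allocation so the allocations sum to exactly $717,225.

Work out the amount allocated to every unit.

Unit PH1: $102,925 | Unit G1: $118,525 | Unit 2A: $165,000 | Unit 2C: $124,850 | Unit 3B: $147,825 | Unit 5B: $58,100

Equal tier: $215,100 ÷ 6 = $35,850 apiece.
Remainder $502,125 by metered usage (total 17,561): Unit PH1 67,079.62 → $67,075; Unit G1 82,662.91 → $82,675; Unit 2A 129,155.44 → $129,150; Unit 2C 89,010.60 → $89,000; Unit 3B 111,970.93 → $111,975; Unit 5B 22,245.50 → $22,250.
Totals: Unit PH1 $35,850 + $67,075 = $102,925; Unit G1 $35,850 + $82,675 = $118,525; Unit 2A $35,850 + $129,150 = $165,000; Unit 2C $35,850 + $89,000 = $124,850; Unit 3B $35,850 + $111,975 = $147,825; Unit 5B $35,850 + $22,250 = $58,100.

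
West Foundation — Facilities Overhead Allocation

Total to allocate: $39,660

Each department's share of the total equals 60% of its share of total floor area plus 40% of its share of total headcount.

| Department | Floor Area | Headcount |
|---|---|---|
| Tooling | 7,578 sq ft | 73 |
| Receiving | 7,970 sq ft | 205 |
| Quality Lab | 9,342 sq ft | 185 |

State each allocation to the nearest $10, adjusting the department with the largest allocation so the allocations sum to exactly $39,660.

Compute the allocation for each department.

Totals — floor area 24,890, headcount 463.
Blended shares (60% floor area + 40% headcount): Tooling 0.2457; Receiving 0.3692; Quality Lab 0.3850.
Pro-rata amounts: Tooling 9,746.16; Receiving 14,643.71; Quality Lab 15,270.13.
After rounding ($10): Tooling $9,750; Receiving $14,640; Quality Lab $15,270. Sum = $39,660.
No rounding difference to absorb.

Tooling: $9,750; Receiving: $14,640; Quality Lab: $15,270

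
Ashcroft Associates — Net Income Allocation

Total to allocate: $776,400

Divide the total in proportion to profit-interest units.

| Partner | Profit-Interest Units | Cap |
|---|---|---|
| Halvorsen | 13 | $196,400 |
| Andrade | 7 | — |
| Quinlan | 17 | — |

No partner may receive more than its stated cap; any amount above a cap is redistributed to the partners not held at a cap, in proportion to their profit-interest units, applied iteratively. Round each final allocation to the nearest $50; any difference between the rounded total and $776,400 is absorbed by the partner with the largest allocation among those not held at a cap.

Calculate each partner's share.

Halvorsen: $196,400 | Andrade: $169,150 | Quinlan: $410,850

Combined profit-interest units = 37.
Proportional shares (ignoring caps): Halvorsen 272,789.19; Andrade 146,886.49; Quinlan 356,724.32.
Cap binds for Halvorsen ($196,400); balance $580,000 reallocated over remaining profit-interest units 24.
Redistributed shares: Andrade 169,166.67 → $169,150; Quinlan 410,833.33 → $410,850.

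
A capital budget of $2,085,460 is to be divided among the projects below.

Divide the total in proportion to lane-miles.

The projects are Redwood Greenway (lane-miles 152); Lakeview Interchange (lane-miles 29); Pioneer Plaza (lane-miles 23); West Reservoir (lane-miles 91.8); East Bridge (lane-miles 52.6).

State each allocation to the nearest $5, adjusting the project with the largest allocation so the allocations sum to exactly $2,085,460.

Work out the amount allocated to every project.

Lane-miles total: 348.4.
Pro-rata amounts: Redwood Greenway 152/348.4 × $2,085,460 = 909,844.78; Lakeview Interchange 29/348.4 × $2,085,460 = 173,588.81; Pioneer Plaza 23/348.4 × $2,085,460 = 137,673.88; West Reservoir 91.8/348.4 × $2,085,460 = 549,498.36; East Bridge 52.6/348.4 × $2,085,460 = 314,854.18.
After rounding ($5): Redwood Greenway $909,845; Lakeview Interchange $173,590; Pioneer Plaza $137,675; West Reservoir $549,500; East Bridge $314,855. Sum = $2,085,465.
Difference $2,085,460 − $2,085,465 = −$5 applied to largest allocation (Redwood Greenway): Redwood Greenway becomes $909,840.

Redwood Greenway: $909,840; Lakeview Interchange: $173,590; Pioneer Plaza: $137,675; West Reservoir: $549,500; East Bridge: $314,855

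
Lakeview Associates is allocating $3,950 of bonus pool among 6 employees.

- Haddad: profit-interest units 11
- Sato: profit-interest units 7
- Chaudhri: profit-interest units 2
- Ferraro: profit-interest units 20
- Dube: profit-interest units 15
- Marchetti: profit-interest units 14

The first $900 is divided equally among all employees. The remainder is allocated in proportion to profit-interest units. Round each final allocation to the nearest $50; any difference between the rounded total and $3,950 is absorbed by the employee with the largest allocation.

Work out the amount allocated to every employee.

$900 shared equally gives $150 per employee.
Remainder $3,050 by profit-interest units (total 69): Haddad 486.23 → $500; Sato 309.42 → $300; Chaudhri 88.41 → $100; Ferraro 884.06 → $900; Dube 663.04 → $650; Marchetti 618.84 → $600.
Totals: Haddad $150 + $500 = $650; Sato $150 + $300 = $450; Chaudhri $150 + $100 = $250; Ferraro $150 + $900 = $1,050; Dube $150 + $650 = $800; Marchetti $150 + $600 = $750.

Haddad: $650 · Sato: $450 · Chaudhri: $250 · Ferraro: $1,050 · Dube: $800 · Marchetti: $750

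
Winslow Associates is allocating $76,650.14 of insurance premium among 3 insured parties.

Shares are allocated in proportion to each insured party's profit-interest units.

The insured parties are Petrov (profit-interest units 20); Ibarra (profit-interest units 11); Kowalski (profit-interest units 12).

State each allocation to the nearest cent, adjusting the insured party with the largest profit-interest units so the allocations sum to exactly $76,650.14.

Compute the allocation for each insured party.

Petrov: $35,651.22; Ibarra: $19,608.18; Kowalski: $21,390.74

Combined profit-interest units = 20 + 11 + 12 = 43.
Unrounded shares: Petrov 35,651.2279; Ibarra 19,608.1753; Kowalski 21,390.7367.
Rounded to nearest cent: Petrov $35,651.23; Ibarra $19,608.18; Kowalski $21,390.74. Sum = $76,650.15.
Difference $76,650.14 − $76,650.15 = −$0.01 applied to largest profit-interest units (Petrov): Petrov becomes $35,651.22.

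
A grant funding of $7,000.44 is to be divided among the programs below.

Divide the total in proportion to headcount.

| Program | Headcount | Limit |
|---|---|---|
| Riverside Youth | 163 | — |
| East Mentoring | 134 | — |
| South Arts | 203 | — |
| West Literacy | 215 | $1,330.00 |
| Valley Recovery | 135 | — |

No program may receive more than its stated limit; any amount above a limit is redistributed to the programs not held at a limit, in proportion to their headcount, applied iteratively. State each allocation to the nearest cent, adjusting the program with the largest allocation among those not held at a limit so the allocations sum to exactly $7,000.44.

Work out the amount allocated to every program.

Combined headcount = 850.
Unconstrained shares: Riverside Youth 1,342.4373; East Mentoring 1,103.5988; South Arts 1,671.8698; West Literacy 1,770.6995; Valley Recovery 1,111.8346.
Capped: West Literacy ($1,330.00); balance $5,670.44 reallocated over remaining headcount 635.
Shares after redistribution: Riverside Youth 1,455.5618 → $1,455.56; East Mentoring 1,196.5968 → $1,196.60; South Arts 1,812.7548 → $1,812.75; Valley Recovery 1,205.5266 → $1,205.53.

Riverside Youth: $1,455.56 | East Mentoring: $1,196.60 | South Arts: $1,812.75 | West Literacy: $1,330.00 | Valley Recovery: $1,205.53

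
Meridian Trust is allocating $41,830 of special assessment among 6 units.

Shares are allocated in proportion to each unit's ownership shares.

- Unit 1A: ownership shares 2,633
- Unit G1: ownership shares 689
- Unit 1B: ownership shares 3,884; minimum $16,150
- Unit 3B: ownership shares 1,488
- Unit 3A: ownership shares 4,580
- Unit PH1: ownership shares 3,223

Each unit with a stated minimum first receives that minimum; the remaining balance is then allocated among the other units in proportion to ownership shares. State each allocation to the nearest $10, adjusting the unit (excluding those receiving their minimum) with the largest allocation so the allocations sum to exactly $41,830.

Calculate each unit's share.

Unit 1A: $5,360; Unit G1: $1,400; Unit 1B: $16,150; Unit 3B: $3,030; Unit 3A: $9,330; Unit PH1: $6,560

Fund the minimums — Unit 1B $16,150. Remaining pool $25,680.
Remaining pool split over remaining ownership shares 12,613: Unit 1A 5,360.77 → $5,360; Unit G1 1,402.80 → $1,400; Unit 3B 3,029.56 → $3,030; Unit 3A 9,324.86 → $9,320; Unit PH1 6,562.01 → $6,560.
Rounding difference +$10 applied to Unit 3A → $9,330.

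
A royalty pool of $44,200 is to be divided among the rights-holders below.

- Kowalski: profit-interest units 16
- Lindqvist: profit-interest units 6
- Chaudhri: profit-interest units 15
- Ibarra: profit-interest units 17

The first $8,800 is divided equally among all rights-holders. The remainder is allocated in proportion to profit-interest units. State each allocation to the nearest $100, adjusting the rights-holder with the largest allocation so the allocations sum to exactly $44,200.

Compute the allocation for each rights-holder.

First tranche $8,800 split equally: $2,200 each.
Remainder $35,400 by profit-interest units (total 54): Kowalski 10,488.89 → $10,500; Lindqvist 3,933.33 → $3,900; Chaudhri 9,833.33 → $9,800; Ibarra 11,144.44 → $11,100.
Rounding difference +$100 on remainder applied to Ibarra.
Totals: Kowalski $2,200 + $10,500 = $12,700; Lindqvist $2,200 + $3,900 = $6,100; Chaudhri $2,200 + $9,800 = $12,000; Ibarra $2,200 + $11,200 = $13,400.

Kowalski: $12,700; Lindqvist: $6,100; Chaudhri: $12,000; Ibarra: $13,400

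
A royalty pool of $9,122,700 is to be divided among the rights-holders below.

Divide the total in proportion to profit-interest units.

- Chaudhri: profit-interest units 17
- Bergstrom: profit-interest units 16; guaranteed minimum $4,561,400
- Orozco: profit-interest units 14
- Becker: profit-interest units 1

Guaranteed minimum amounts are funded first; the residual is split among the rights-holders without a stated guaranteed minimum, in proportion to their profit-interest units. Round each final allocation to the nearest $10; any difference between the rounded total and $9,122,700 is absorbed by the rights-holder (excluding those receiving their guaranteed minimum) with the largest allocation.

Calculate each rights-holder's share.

Chaudhri: $2,423,190 | Bergstrom: $4,561,400 | Orozco: $1,995,570 | Becker: $142,540

Guaranteed amounts: Bergstrom $4,561,400. Remaining pool $4,561,300.
Remaining pool split over remaining profit-interest units 32: Chaudhri 2,423,190.62 → $2,423,190; Orozco 1,995,568.75 → $1,995,570; Becker 142,540.62 → $142,540.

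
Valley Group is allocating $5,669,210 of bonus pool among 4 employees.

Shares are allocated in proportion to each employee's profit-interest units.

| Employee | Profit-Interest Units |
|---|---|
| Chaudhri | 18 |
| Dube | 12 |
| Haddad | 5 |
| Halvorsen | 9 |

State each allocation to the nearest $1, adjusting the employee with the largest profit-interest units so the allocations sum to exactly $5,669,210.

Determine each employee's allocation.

Chaudhri: $2,319,223 | Dube: $1,546,148 | Haddad: $644,228 | Halvorsen: $1,159,611

Profit-interest units total: 44.
Unrounded shares: Chaudhri 18/44 × $5,669,210 = 2,319,222.27; Dube 12/44 × $5,669,210 = 1,546,148.18; Haddad 5/44 × $5,669,210 = 644,228.41; Halvorsen 9/44 × $5,669,210 = 1,159,611.14.
At nearest $1: Chaudhri $2,319,222; Dube $1,546,148; Haddad $644,228; Halvorsen $1,159,611. Sum = $5,669,209.
Difference $5,669,210 − $5,669,209 = +$1 applied to largest profit-interest units (Chaudhri): Chaudhri becomes $2,319,223.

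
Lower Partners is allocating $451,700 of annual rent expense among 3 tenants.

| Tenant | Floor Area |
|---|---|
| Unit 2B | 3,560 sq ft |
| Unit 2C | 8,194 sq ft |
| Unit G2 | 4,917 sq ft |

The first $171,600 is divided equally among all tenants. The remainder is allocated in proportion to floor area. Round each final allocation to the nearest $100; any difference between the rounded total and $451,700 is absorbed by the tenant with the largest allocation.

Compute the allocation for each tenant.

Unit 2B: $117,000 · Unit 2C: $194,900 · Unit G2: $139,800

First tranche $171,600 split equally: $57,200 each.
Remainder $280,100 by floor area (total 16,671): Unit 2B 59,813.81 → $59,800; Unit 2C 137,672.57 → $137,700; Unit G2 82,613.62 → $82,600.
Totals: Unit 2B $57,200 + $59,800 = $117,000; Unit 2C $57,200 + $137,700 = $194,900; Unit G2 $57,200 + $82,600 = $139,800.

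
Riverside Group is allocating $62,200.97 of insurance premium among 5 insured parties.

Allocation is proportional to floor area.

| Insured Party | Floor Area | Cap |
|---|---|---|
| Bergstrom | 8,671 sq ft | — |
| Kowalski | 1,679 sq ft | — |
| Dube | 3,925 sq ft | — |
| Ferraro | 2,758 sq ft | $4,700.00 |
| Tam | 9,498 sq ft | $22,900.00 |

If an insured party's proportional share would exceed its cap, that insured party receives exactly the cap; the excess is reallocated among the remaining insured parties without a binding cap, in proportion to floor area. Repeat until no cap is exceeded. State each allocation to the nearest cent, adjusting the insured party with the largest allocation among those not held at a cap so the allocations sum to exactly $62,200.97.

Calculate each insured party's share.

Combined floor area = 26,531.
Unconstrained shares: Bergstrom 20,328.8459; Kowalski 3,936.3548; Dube 9,202.0206; Ferraro 6,466.0313; Tam 22,267.7175.
Cap binds for Ferraro ($4,700.00); remaining pool $57,500.97 reallocated over remaining floor area 23,773.
Cap binds for Tam ($22,900.00); remaining pool $34,600.97 reallocated over remaining floor area 14,275.
Shares after redistribution: Bergstrom 21,017.5139 → $21,017.51; Kowalski 4,069.7043 → $4,069.70; Dube 9,513.7518 → $9,513.75.
Rounding difference +$0.01 applied to Bergstrom → $21,017.52.

Bergstrom: $21,017.52 | Kowalski: $4,069.70 | Dube: $9,513.75 | Ferraro: $4,700.00 | Tam: $22,900.00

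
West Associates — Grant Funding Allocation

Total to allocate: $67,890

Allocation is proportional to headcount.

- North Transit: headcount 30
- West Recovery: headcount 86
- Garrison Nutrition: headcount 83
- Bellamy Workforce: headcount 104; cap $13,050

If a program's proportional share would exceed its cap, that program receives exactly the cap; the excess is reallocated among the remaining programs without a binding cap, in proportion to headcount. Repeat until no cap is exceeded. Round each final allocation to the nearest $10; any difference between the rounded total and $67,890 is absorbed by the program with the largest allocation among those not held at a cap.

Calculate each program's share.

Total headcount = 303.
Unconstrained shares: North Transit 6,721.78; West Recovery 19,269.11; Garrison Nutrition 18,596.93; Bellamy Workforce 23,302.18.
Capped: Bellamy Workforce ($13,050); balance $54,840 reallocated over remaining headcount 199.
Shares after redistribution: North Transit 8,267.34 → $8,270; West Recovery 23,699.70 → $23,700; Garrison Nutrition 22,872.96 → $22,870.

North Transit: $8,270 · West Recovery: $23,700 · Garrison Nutrition: $22,870 · Bellamy Workforce: $13,050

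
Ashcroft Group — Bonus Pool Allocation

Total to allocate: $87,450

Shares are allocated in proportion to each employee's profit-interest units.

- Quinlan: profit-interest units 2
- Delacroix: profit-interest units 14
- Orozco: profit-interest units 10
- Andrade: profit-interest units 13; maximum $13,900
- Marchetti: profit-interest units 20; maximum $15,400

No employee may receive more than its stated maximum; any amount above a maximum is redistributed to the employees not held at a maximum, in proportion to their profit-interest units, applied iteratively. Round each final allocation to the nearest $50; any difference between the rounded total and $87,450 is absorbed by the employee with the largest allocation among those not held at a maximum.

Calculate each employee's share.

Quinlan: $4,450 · Delacroix: $31,350 · Orozco: $22,350 · Andrade: $13,900 · Marchetti: $15,400

Total profit-interest units = 59.
Proportional shares (ignoring caps): Quinlan 2,964.41; Delacroix 20,750.85; Orozco 14,822.03; Andrade 19,268.64; Marchetti 29,644.07.
Cap binds for Andrade ($13,900), Marchetti ($15,400); residual $58,150 reallocated over remaining profit-interest units 26.
Shares after redistribution: Quinlan 4,473.08 → $4,450; Delacroix 31,311.54 → $31,300; Orozco 22,365.38 → $22,350.
Rounding difference +$50 applied to Delacroix → $31,350.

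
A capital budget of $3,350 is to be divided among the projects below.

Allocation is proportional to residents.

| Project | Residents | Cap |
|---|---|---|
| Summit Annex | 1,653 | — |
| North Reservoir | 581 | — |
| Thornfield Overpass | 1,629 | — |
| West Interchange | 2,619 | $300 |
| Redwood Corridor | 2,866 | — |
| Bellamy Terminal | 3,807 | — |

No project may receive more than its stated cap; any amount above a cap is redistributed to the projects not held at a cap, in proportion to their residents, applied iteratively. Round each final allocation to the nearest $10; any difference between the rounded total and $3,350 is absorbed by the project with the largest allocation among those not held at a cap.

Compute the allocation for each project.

Summit Annex: $480 | North Reservoir: $170 | Thornfield Overpass: $470 | West Interchange: $300 | Redwood Corridor: $830 | Bellamy Terminal: $1,100

Sum of residents: 13,155.
Pro-rata shares before constraints: Summit Annex 420.95; North Reservoir 147.96; Thornfield Overpass 414.83; West Interchange 666.94; Redwood Corridor 729.84; Bellamy Terminal 969.48.
Held at cap: West Interchange ($300); remaining pool $3,050 reallocated over remaining residents 10,536.
Shares after redistribution: Summit Annex 478.52 → $480; North Reservoir 168.19 → $170; Thornfield Overpass 471.57 → $470; Redwood Corridor 829.66 → $830; Bellamy Terminal 1,102.06 → $1,100.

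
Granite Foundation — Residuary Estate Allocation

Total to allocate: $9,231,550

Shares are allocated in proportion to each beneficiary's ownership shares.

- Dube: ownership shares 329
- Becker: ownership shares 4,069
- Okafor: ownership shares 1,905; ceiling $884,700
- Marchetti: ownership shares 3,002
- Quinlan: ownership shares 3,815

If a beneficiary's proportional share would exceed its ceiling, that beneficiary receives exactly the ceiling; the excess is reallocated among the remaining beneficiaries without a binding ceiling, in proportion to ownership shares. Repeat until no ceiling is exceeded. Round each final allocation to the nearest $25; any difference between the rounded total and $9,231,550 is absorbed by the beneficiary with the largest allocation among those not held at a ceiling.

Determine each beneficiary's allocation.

Total ownership shares = 13,120.
Unconstrained shares: Dube 231,492.37; Becker 2,863,047.02; Okafor 1,340,404.17; Marchetti 2,112,279.96; Quinlan 2,684,326.47.
Held at cap: Okafor ($884,700); remaining pool $8,346,850 reallocated over remaining ownership shares 11,215.
Shares after redistribution: Dube 244,860.78 → $244,850; Becker 3,028,384.54 → $3,028,375; Marchetti 2,234,261.59 → $2,234,250; Quinlan 2,839,343.09 → $2,839,350.
Rounding difference +$25 applied to Becker → $3,028,400.

Dube: $244,850 · Becker: $3,028,400 · Okafor: $884,700 · Marchetti: $2,234,250 · Quinlan: $2,839,350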